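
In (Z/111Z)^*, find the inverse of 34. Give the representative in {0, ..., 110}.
34^(−1) ≡ 49 (mod 111)

Apply the extended Euclidean algorithm to (111, 34), tracking rows (r, s, t) with s·111 + t·34 = r. Each division r_prev = q·r_cur + r_new produces the new row as (previous row) − q·(current row):
  row A: (111, 1, 0)   [1·111 + 0·34 = 111]
  row B: (34, 0, 1)   [0·111 + 1·34 = 34]
  111 = 3·34 + 9   → row C = row A − 3·row B = (9, 1, −3)   [check: 1·111 − 3·34 = 9]
  34 = 3·9 + 7   → row D = row B − 3·row C = (7, −3, 10)   [check: −3·111 + 10·34 = 7]
  9 = 1·7 + 2   → row E = row C − 1·row D = (2, 4, −13)   [check: 4·111 − 13·34 = 2]
  7 = 3·2 + 1   → row F = row D − 3·row E = (1, −15, 49)   [check: −15·111 + 49·34 = 1]
  2 = 2·1 + 0   → remainder 0, stop. gcd = 1 (last nonzero row F).
The gcd is 1, so 34 is invertible mod 111. The last nonzero row gives −15·111 + 49·34 = 1, so t = 49. So 34^(−1) ≡ 49 (mod 111). Verify: 34 · 49 = 1666 ≡ 1 (mod 111). ✓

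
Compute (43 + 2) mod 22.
Reduce the summands first: 43 ≡ 21 (mod 22), so 43 + 2 ≡ 21 + 2 (mod 22). 21 + 2 = 23; 23 = 1·22 + 1, so (43 + 2) mod 22 = 1.

Final answer: 1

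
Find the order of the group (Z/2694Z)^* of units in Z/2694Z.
|(Z/2694Z)^*| = 896

(Z/2694Z)^* consists of the classes a with gcd(a, 2694) = 1, so its order is φ(2694). φ is multiplicative, with φ(p^e) = p^e − p^(e−1). Factorise 2694 = 2 · 3 · 449. Then
  φ(2694) = (2 − 1) · (3 − 1) · (449 − 1) = 1 · 2 · 448 = 896.
Thus |(Z/2694Z)^*| = 896.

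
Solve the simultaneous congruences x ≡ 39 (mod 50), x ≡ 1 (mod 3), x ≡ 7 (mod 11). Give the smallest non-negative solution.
The moduli 50, 3, 11 are pairwise coprime, so by the CRT there is a unique solution mod 50·3·11 = 1650.
Solve by successive substitution. Start with x ≡ 39 (mod 50).
  Combine with x ≡ 1 (mod 3): write x = 39 + 50·t and require 39 + 50·t ≡ 1 (mod 3), i.e. 50·t ≡ 1 − 39 ≡ 1 (mod 3). Since 50^(−1) ≡ 2 (mod 3) (50 ≡ 2 (mod 3)), t ≡ 2·1 ≡ 2 (mod 3). So x ≡ 39 + 50·2 = 139 (mod 150).
  Combine with x ≡ 7 (mod 11): write x = 139 + 150·t and require 139 + 150·t ≡ 7 (mod 11), i.e. 150·t ≡ 7 − 139 ≡ 0 (mod 11). Since 150^(−1) ≡ 8 (mod 11) (150 ≡ 7 (mod 11)), t ≡ 8·0 ≡ 0 (mod 11). So x ≡ 139 + 150·0 = 139 (mod 1650).
Unique solution in [0, 1650): x = 139.

Final answer: x ≡ 139 (mod 1650); the representative in [0, 1650) is 139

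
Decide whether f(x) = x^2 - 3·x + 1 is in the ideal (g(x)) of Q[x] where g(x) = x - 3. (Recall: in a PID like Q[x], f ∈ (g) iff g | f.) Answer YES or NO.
In Q[x] the ideal (g) consists of all multiples of g, so f ∈ (g) iff g | f, i.e. iff the remainder of f on division by g is 0. Divide f by g (g is monic, so eliminate the leading term of the running remainder at each step):
  leading term x^2: subtract (x)·g(x) = x^2 - 3·x, leaving 1
The remainder r(x) = 1 ≠ 0 (and deg r < deg g), so g ∤ f, i.e. f ∉ (g).

Final answer: NO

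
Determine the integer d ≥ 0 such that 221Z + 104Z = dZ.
(221, 104) = (13); d = 13

In the PID Z, (a, b) is generated by gcd(a, b). Compute gcd(221, 104) with the extended Euclidean algorithm, tracking rows (r, s, t) with s·221 + t·104 = r:
  row A: (221, 1, 0)   [1·221 + 0·104 = 221]
  row B: (104, 0, 1)   [0·221 + 1·104 = 104]
  221 = 2·104 + 13   → row C = row A − 2·row B = (13, 1, −2)   [check: 1·221 − 2·104 = 13]
  104 = 8·13 + 0   → remainder 0, stop. gcd = 13 (last nonzero row C).
So gcd(221, 104) = 13, with Bézout identity 1·221 − 2·104 = 13. Containment (⊇): the Bézout identity exhibits 13 as an element of (221, 104), giving (13) ⊆ (221, 104). Containment (⊆): since 13 | 221 and 13 | 104 (221 = 13·17, 104 = 13·8), every Z-linear combination of 221 and 104 is divisible by 13, so (221, 104) ⊆ (13). Therefore (221, 104) = (13), d = 13.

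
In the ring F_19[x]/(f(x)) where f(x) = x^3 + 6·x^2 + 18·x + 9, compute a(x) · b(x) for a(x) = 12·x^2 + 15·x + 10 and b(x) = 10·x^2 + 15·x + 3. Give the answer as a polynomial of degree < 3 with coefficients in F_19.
Multiply as integer polynomials: a · b = 120·x^4 + 330·x^3 + 361·x^2 + 195·x + 30. Reducing coefficients mod 19: a · b ≡ 6·x^4 + 7·x^3 + 5·x + 11. Now divide by f(x) = x^3 + 6·x^2 + 18·x + 9 in F_19[x], eliminating the leading term at each step:
  leading term 6·x^4: subtract (6·x)·f(x) = 6·x^4 + 17·x^3 + 13·x^2 + 16·x, leaving 9·x^3 + 6·x^2 + 8·x + 11 (coefficients mod 19)
  leading term 9·x^3: subtract (9)·f(x) = 9·x^3 + 16·x^2 + 10·x + 5, leaving 9·x^2 + 17·x + 6 (coefficients mod 19)
The degree is now < 3, so this is the remainder. Hence a · b ≡ 9·x^2 + 17·x + 6 in F_19[x]/(f).

Final answer: a · b ≡ 9·x^2 + 17·x + 6 (mod f(x))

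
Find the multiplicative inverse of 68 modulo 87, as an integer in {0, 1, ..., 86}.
Apply the extended Euclidean algorithm to (87, 68), tracking rows (r, s, t) with s·87 + t·68 = r. Each division r_prev = q·r_cur + r_new produces the new row as (previous row) − q·(current row):
  row A: (87, 1, 0)   [1·87 + 0·68 = 87]
  row B: (68, 0, 1)   [0·87 + 1·68 = 68]
  87 = 1·68 + 19   → row C = row A − 1·row B = (19, 1, −1)   [check: 1·87 − 1·68 = 19]
  68 = 3·19 + 11   → row D = row B − 3·row C = (11, −3, 4)   [check: −3·87 + 4·68 = 11]
  19 = 1·11 + 8   → row E = row C − 1·row D = (8, 4, −5)   [check: 4·87 − 5·68 = 8]
  11 = 1·8 + 3   → row F = row D − 1·row E = (3, −7, 9)   [check: −7·87 + 9·68 = 3]
  8 = 2·3 + 2   → row G = row E − 2·row F = (2, 18, −23)   [check: 18·87 − 23·68 = 2]
  3 = 1·2 + 1   → row H = row F − 1·row G = (1, −25, 32)   [check: −25·87 + 32·68 = 1]
  2 = 2·1 + 0   → remainder 0, stop. gcd = 1 (last nonzero row H).
The gcd is 1, so 68 is invertible mod 87. The last nonzero row gives −25·87 + 32·68 = 1, so t = 32. So 68^(−1) ≡ 32 (mod 87). Verify: 68 · 32 = 2176 ≡ 1 (mod 87). ✓

Final answer: 68^(−1) ≡ 32 (mod 87)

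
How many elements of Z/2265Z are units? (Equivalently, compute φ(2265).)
Z/2265Z has φ(2265) = 1200 units

An element a ∈ Z/2265Z is a unit iff gcd(a, 2265) = 1, so the number of units is φ(2265). φ is multiplicative, with φ(p^e) = p^e − p^(e−1). Factorise 2265 = 3 · 5 · 151. Then
  φ(2265) = (3 − 1) · (5 − 1) · (151 − 1) = 2 · 4 · 150 = 1200.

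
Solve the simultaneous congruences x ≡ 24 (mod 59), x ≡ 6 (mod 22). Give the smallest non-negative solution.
The moduli 59, 22 are pairwise coprime, so by the CRT there is a unique solution mod 59·22 = 1298.
Solve by successive substitution. Start with x ≡ 24 (mod 59).
  Combine with x ≡ 6 (mod 22): write x = 24 + 59·t and require 24 + 59·t ≡ 6 (mod 22), i.e. 59·t ≡ 6 − 24 ≡ 4 (mod 22). Since 59^(−1) ≡ 3 (mod 22) (59 ≡ 15 (mod 22)), t ≡ 3·4 ≡ 12 (mod 22). So x ≡ 24 + 59·12 = 732 (mod 1298).
Unique solution in [0, 1298): x = 732.

Final answer: x ≡ 732 (mod 1298); the representative in [0, 1298) is 732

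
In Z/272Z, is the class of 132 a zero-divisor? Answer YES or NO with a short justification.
gcd(132, 272) = 4 > 1, so 132 is not a unit in Z/272Z. In Z/nZ every nonzero non-unit is a zero-divisor: explicitly, take b = 272/gcd = 68 ≠ 0 (mod 272); then 132·68 = 8976 = 33·272, i.e. 132·68 ≡ 0 (mod 272). So 132 is a zero-divisor.

Final answer: YES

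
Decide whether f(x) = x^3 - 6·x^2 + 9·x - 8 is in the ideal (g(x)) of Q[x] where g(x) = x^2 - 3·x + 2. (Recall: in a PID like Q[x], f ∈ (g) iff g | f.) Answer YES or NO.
NO

In Q[x] the ideal (g) consists of all multiples of g, so f ∈ (g) iff g | f, i.e. iff the remainder of f on division by g is 0. Divide f by g (g is monic, so eliminate the leading term of the running remainder at each step):
  leading term x^3: subtract (x)·g(x) = x^3 - 3·x^2 + 2·x, leaving -3·x^2 + 7·x - 8
  leading term -3·x^2: subtract (-3)·g(x) = -3·x^2 + 9·x - 6, leaving -2·x - 2
The remainder r(x) = -2·x - 2 ≠ 0 (and deg r < deg g), so g ∤ f, i.e. f ∉ (g).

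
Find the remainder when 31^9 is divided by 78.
Use repeated squaring. Binary(9) = 1001. Walk through the bits of the exponent 9 left-to-right: at each bit after the leading one, square the running value, then multiply by 31 if the bit is 1 (always reducing mod 78):
  bit 1 = 1 (leading): start with 31.
  bit 2 = 0: square 31^2 = 961 ≡ 25 (mod 78).
  bit 3 = 0: square 25^2 = 625 ≡ 1 (mod 78).
  bit 4 = 1: square 1^2 = 1; bit is 1, so multiply 1·31 = 31 (mod 78).
Final value: 31^9 ≡ 31 (mod 78).

Final answer: 31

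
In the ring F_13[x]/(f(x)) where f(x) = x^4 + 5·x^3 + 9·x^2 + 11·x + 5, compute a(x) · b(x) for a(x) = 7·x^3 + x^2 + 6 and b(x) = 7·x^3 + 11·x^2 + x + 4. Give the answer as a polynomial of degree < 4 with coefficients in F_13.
a · b ≡ 7·x^3 + 4·x^2 + 2·x + 12 (mod f(x))

Multiply as integer polynomials: a · b = 49·x^6 + 84·x^5 + 18·x^4 + 71·x^3 + 70·x^2 + 6·x + 24. Reducing coefficients mod 13: a · b ≡ 10·x^6 + 6·x^5 + 5·x^4 + 6·x^3 + 5·x^2 + 6·x + 11. Now divide by f(x) = x^4 + 5·x^3 + 9·x^2 + 11·x + 5 in F_13[x], eliminating the leading term at each step:
  leading term 10·x^6: subtract (10·x^2)·f(x) = 10·x^6 + 11·x^5 + 12·x^4 + 6·x^3 + 11·x^2, leaving 8·x^5 + 6·x^4 + 7·x^2 + 6·x + 11 (coefficients mod 13)
  leading term 8·x^5: subtract (8·x)·f(x) = 8·x^5 + x^4 + 7·x^3 + 10·x^2 + x, leaving 5·x^4 + 6·x^3 + 10·x^2 + 5·x + 11 (coefficients mod 13)
  leading term 5·x^4: subtract (5)·f(x) = 5·x^4 + 12·x^3 + 6·x^2 + 3·x + 12, leaving 7·x^3 + 4·x^2 + 2·x + 12 (coefficients mod 13)
The degree is now < 4, so this is the remainder. Hence a · b ≡ 7·x^3 + 4·x^2 + 2·x + 12 in F_13[x]/(f).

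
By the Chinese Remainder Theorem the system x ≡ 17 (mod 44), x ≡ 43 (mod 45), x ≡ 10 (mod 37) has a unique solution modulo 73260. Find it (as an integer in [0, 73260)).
The moduli 44, 45, 37 are pairwise coprime, so by the CRT there is a unique solution mod 44·45·37 = 73260.
Solve by successive substitution. Start with x ≡ 17 (mod 44).
  Combine with x ≡ 43 (mod 45): write x = 17 + 44·t and require 17 + 44·t ≡ 43 (mod 45), i.e. 44·t ≡ 43 − 17 ≡ 26 (mod 45). Since 44^(−1) ≡ 44 (mod 45), t ≡ 44·26 ≡ 19 (mod 45). So x ≡ 17 + 44·19 = 853 (mod 1980).
  Combine with x ≡ 10 (mod 37): write x = 853 + 1980·t and require 853 + 1980·t ≡ 10 (mod 37), i.e. 1980·t ≡ 10 − 853 ≡ 8 (mod 37). Since 1980^(−1) ≡ 2 (mod 37) (1980 ≡ 19 (mod 37)), t ≡ 2·8 ≡ 16 (mod 37). So x ≡ 853 + 1980·16 = 32533 (mod 73260).
Unique solution in [0, 73260): x = 32533.

Final answer: x ≡ 32533 (mod 73260); the representative in [0, 73260) is 32533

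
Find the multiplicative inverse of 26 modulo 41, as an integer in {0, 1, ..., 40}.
Apply the extended Euclidean algorithm to (41, 26), tracking rows (r, s, t) with s·41 + t·26 = r. Each division r_prev = q·r_cur + r_new produces the new row as (previous row) − q·(current row):
  row A: (41, 1, 0)   [1·41 + 0·26 = 41]
  row B: (26, 0, 1)   [0·41 + 1·26 = 26]
  41 = 1·26 + 15   → row C = row A − 1·row B = (15, 1, −1)   [check: 1·41 − 1·26 = 15]
  26 = 1·15 + 11   → row D = row B − 1·row C = (11, −1, 2)   [check: −1·41 + 2·26 = 11]
  15 = 1·11 + 4   → row E = row C − 1·row D = (4, 2, −3)   [check: 2·41 − 3·26 = 4]
  11 = 2·4 + 3   → row F = row D − 2·row E = (3, −5, 8)   [check: −5·41 + 8·26 = 3]
  4 = 1·3 + 1   → row G = row E − 1·row F = (1, 7, −11)   [check: 7·41 − 11·26 = 1]
  3 = 3·1 + 0   → remainder 0, stop. gcd = 1 (last nonzero row G).
The gcd is 1, so 26 is invertible mod 41. The last nonzero row gives 7·41 − 11·26 = 1, so t = −11. So 26^(−1) ≡ −11 ≡ 30 (mod 41). Verify: 26 · 30 = 780 ≡ 1 (mod 41). ✓

Final answer: 26^(−1) ≡ 30 (mod 41)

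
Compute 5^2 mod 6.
1

Use repeated squaring. Binary(2) = 10. Walk through the bits of the exponent 2 left-to-right: at each bit after the leading one, square the running value, then multiply by 5 if the bit is 1 (always reducing mod 6):
  bit 1 = 1 (leading): start with 5.
  bit 2 = 0: square 5^2 = 25 ≡ 1 (mod 6).
Final value: 5^2 ≡ 1 (mod 6).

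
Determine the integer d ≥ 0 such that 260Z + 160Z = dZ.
In the PID Z, (a, b) is generated by gcd(a, b). Compute gcd(260, 160) with the extended Euclidean algorithm, tracking rows (r, s, t) with s·260 + t·160 = r:
  row A: (260, 1, 0)   [1·260 + 0·160 = 260]
  row B: (160, 0, 1)   [0·260 + 1·160 = 160]
  260 = 1·160 + 100   → row C = row A − 1·row B = (100, 1, −1)   [check: 1·260 − 1·160 = 100]
  160 = 1·100 + 60   → row D = row B − 1·row C = (60, −1, 2)   [check: −1·260 + 2·160 = 60]
  100 = 1·60 + 40   → row E = row C − 1·row D = (40, 2, −3)   [check: 2·260 − 3·160 = 40]
  60 = 1·40 + 20   → row F = row D − 1·row E = (20, −3, 5)   [check: −3·260 + 5·160 = 20]
  40 = 2·20 + 0   → remainder 0, stop. gcd = 20 (last nonzero row F).
So gcd(260, 160) = 20, with Bézout identity −3·260 + 5·160 = 20. Containment (⊇): the Bézout identity exhibits 20 as an element of (260, 160), giving (20) ⊆ (260, 160). Containment (⊆): since 20 | 260 and 20 | 160 (260 = 20·13, 160 = 20·8), every Z-linear combination of 260 and 160 is divisible by 20, so (260, 160) ⊆ (20). Therefore (260, 160) = (20), d = 20.

Final answer: (260, 160) = (20); d = 20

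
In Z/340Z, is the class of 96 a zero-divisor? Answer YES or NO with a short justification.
gcd(96, 340) = 4 > 1, so 96 is not a unit in Z/340Z. In Z/nZ every nonzero non-unit is a zero-divisor: explicitly, take b = 340/gcd = 85 ≠ 0 (mod 340); then 96·85 = 8160 = 24·340, i.e. 96·85 ≡ 0 (mod 340). So 96 is a zero-divisor.

Final answer: YES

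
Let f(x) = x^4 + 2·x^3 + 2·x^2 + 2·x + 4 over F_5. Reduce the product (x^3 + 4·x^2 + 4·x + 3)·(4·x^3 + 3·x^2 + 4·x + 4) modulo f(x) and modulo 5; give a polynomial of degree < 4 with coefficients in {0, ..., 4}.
a · b ≡ 4·x^2 + 4 (mod f(x))

Multiply as integer polynomials: a · b = 4·x^6 + 19·x^5 + 32·x^4 + 44·x^3 + 41·x^2 + 28·x + 12. Reducing coefficients mod 5: a · b ≡ 4·x^6 + 4·x^5 + 2·x^4 + 4·x^3 + x^2 + 3·x + 2. Now divide by f(x) = x^4 + 2·x^3 + 2·x^2 + 2·x + 4 in F_5[x], eliminating the leading term at each step:
  leading term 4·x^6: subtract (4·x^2)·f(x) = 4·x^6 + 3·x^5 + 3·x^4 + 3·x^3 + x^2, leaving x^5 + 4·x^4 + x^3 + 3·x + 2 (coefficients mod 5)
  leading term x^5: subtract (x)·f(x) = x^5 + 2·x^4 + 2·x^3 + 2·x^2 + 4·x, leaving 2·x^4 + 4·x^3 + 3·x^2 + 4·x + 2 (coefficients mod 5)
  leading term 2·x^4: subtract (2)·f(x) = 2·x^4 + 4·x^3 + 4·x^2 + 4·x + 3, leaving 4·x^2 + 4 (coefficients mod 5)
The degree is now < 4, so this is the remainder. Hence a · b ≡ 4·x^2 + 4 in F_5[x]/(f).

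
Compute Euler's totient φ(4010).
φ is multiplicative, with φ(p^e) = p^e − p^(e−1). Factorise 4010 = 2 · 5 · 401. Then
  φ(4010) = (2 − 1) · (5 − 1) · (401 − 1) = 1 · 4 · 400 = 1600.

Final answer: φ(4010) = 1600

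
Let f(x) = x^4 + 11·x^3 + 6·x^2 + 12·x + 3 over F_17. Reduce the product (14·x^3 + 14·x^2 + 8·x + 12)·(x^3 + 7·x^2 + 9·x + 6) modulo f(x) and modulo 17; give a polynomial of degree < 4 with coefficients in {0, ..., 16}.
a · b ≡ 10·x^3 + 10 (mod f(x))

Multiply as integer polynomials: a · b = 14·x^6 + 112·x^5 + 232·x^4 + 278·x^3 + 240·x^2 + 156·x + 72. Reducing coefficients mod 17: a · b ≡ 14·x^6 + 10·x^5 + 11·x^4 + 6·x^3 + 2·x^2 + 3·x + 4. Now divide by f(x) = x^4 + 11·x^3 + 6·x^2 + 12·x + 3 in F_17[x], eliminating the leading term at each step:
  leading term 14·x^6: subtract (14·x^2)·f(x) = 14·x^6 + x^5 + 16·x^4 + 15·x^3 + 8·x^2, leaving 9·x^5 + 12·x^4 + 8·x^3 + 11·x^2 + 3·x + 4 (coefficients mod 17)
  leading term 9·x^5: subtract (9·x)·f(x) = 9·x^5 + 14·x^4 + 3·x^3 + 6·x^2 + 10·x, leaving 15·x^4 + 5·x^3 + 5·x^2 + 10·x + 4 (coefficients mod 17)
  leading term 15·x^4: subtract (15)·f(x) = 15·x^4 + 12·x^3 + 5·x^2 + 10·x + 11, leaving 10·x^3 + 10 (coefficients mod 17)
The degree is now < 4, so this is the remainder. Hence a · b ≡ 10·x^3 + 10 in F_17[x]/(f).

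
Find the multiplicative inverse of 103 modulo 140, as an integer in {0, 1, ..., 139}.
103^(−1) ≡ 87 (mod 140)

Apply the extended Euclidean algorithm to (140, 103), tracking rows (r, s, t) with s·140 + t·103 = r. Each division r_prev = q·r_cur + r_new produces the new row as (previous row) − q·(current row):
  row A: (140, 1, 0)   [1·140 + 0·103 = 140]
  row B: (103, 0, 1)   [0·140 + 1·103 = 103]
  140 = 1·103 + 37   → row C = row A − 1·row B = (37, 1, −1)   [check: 1·140 − 1·103 = 37]
  103 = 2·37 + 29   → row D = row B − 2·row C = (29, −2, 3)   [check: −2·140 + 3·103 = 29]
  37 = 1·29 + 8   → row E = row C − 1·row D = (8, 3, −4)   [check: 3·140 − 4·103 = 8]
  29 = 3·8 + 5   → row F = row D − 3·row E = (5, −11, 15)   [check: −11·140 + 15·103 = 5]
  8 = 1·5 + 3   → row G = row E − 1·row F = (3, 14, −19)   [check: 14·140 − 19·103 = 3]
  5 = 1·3 + 2   → row H = row F − 1·row G = (2, −25, 34)   [check: −25·140 + 34·103 = 2]
  3 = 1·2 + 1   → row I = row G − 1·row H = (1, 39, −53)   [check: 39·140 − 53·103 = 1]
  2 = 2·1 + 0   → remainder 0, stop. gcd = 1 (last nonzero row I).
The gcd is 1, so 103 is invertible mod 140. The last nonzero row gives 39·140 − 53·103 = 1, so t = −53. So 103^(−1) ≡ −53 ≡ 87 (mod 140). Verify: 103 · 87 = 8961 ≡ 1 (mod 140). ✓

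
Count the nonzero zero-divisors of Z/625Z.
Z/625Z has 124 nonzero zero-divisors

In Z/625Z each nonzero element is either a unit (gcd with 625 is 1) or a zero-divisor (gcd > 1). The number of units is φ(625): factorise 625 = 5^4, so φ(625) = (5^4 − 5^3) = 500 = 500. The nonzero elements number 625 − 1 = 624. Hence the nonzero zero-divisors number 624 − 500 = 124.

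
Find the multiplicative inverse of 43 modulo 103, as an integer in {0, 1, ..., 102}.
Apply the extended Euclidean algorithm to (103, 43), tracking rows (r, s, t) with s·103 + t·43 = r. Each division r_prev = q·r_cur + r_new produces the new row as (previous row) − q·(current row):
  row A: (103, 1, 0)   [1·103 + 0·43 = 103]
  row B: (43, 0, 1)   [0·103 + 1·43 = 43]
  103 = 2·43 + 17   → row C = row A − 2·row B = (17, 1, −2)   [check: 1·103 − 2·43 = 17]
  43 = 2·17 + 9   → row D = row B − 2·row C = (9, −2, 5)   [check: −2·103 + 5·43 = 9]
  17 = 1·9 + 8   → row E = row C − 1·row D = (8, 3, −7)   [check: 3·103 − 7·43 = 8]
  9 = 1·8 + 1   → row F = row D − 1·row E = (1, −5, 12)   [check: −5·103 + 12·43 = 1]
  8 = 8·1 + 0   → remainder 0, stop. gcd = 1 (last nonzero row F).
The gcd is 1, so 43 is invertible mod 103. The last nonzero row gives −5·103 + 12·43 = 1, so t = 12. So 43^(−1) ≡ 12 (mod 103). Verify: 43 · 12 = 516 ≡ 1 (mod 103). ✓

Final answer: 43^(−1) ≡ 12 (mod 103)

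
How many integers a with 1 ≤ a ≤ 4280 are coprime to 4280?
The number of a ∈ {1, ..., 4280} with gcd(a, 4280) = 1 is by definition Euler's totient φ(4280). φ is multiplicative, with φ(p^e) = p^e − p^(e−1). Factorise 4280 = 2^3 · 5 · 107. Then
  φ(4280) = (2^3 − 2^2) · (5 − 1) · (107 − 1) = 4 · 4 · 106 = 1696.
So there are 1696 such integers.

Final answer: 1696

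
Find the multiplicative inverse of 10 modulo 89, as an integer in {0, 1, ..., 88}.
Apply the extended Euclidean algorithm to (89, 10), tracking rows (r, s, t) with s·89 + t·10 = r. Each division r_prev = q·r_cur + r_new produces the new row as (previous row) − q·(current row):
  row A: (89, 1, 0)   [1·89 + 0·10 = 89]
  row B: (10, 0, 1)   [0·89 + 1·10 = 10]
  89 = 8·10 + 9   → row C = row A − 8·row B = (9, 1, −8)   [check: 1·89 − 8·10 = 9]
  10 = 1·9 + 1   → row D = row B − 1·row C = (1, −1, 9)   [check: −1·89 + 9·10 = 1]
  9 = 9·1 + 0   → remainder 0, stop. gcd = 1 (last nonzero row D).
The gcd is 1, so 10 is invertible mod 89. The last nonzero row gives −1·89 + 9·10 = 1, so t = 9. So 10^(−1) ≡ 9 (mod 89). Verify: 10 · 9 = 90 ≡ 1 (mod 89). ✓

Final answer: 10^(−1) ≡ 9 (mod 89)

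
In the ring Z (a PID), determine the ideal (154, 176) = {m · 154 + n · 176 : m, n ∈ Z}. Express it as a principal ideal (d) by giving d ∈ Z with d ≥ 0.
In the PID Z, (a, b) is generated by gcd(a, b). Compute gcd(176, 154) with the extended Euclidean algorithm, tracking rows (r, s, t) with s·176 + t·154 = r:
  row A: (176, 1, 0)   [1·176 + 0·154 = 176]
  row B: (154, 0, 1)   [0·176 + 1·154 = 154]
  176 = 1·154 + 22   → row C = row A − 1·row B = (22, 1, −1)   [check: 1·176 − 1·154 = 22]
  154 = 7·22 + 0   → remainder 0, stop. gcd = 22 (last nonzero row C).
So gcd(154, 176) = 22, with Bézout identity 1·176 − 1·154 = 22. Containment (⊇): the Bézout identity exhibits 22 as an element of (154, 176), giving (22) ⊆ (154, 176). Containment (⊆): since 22 | 154 and 22 | 176 (154 = 22·7, 176 = 22·8), every Z-linear combination of 154 and 176 is divisible by 22, so (154, 176) ⊆ (22). Therefore (154, 176) = (22), d = 22.

Final answer: (154, 176) = (22); d = 22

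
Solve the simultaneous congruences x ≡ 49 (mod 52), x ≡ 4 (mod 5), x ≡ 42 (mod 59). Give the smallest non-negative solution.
x ≡ 3169 (mod 15340); the representative in [0, 15340) is 3169

The moduli 52, 5, 59 are pairwise coprime, so by the CRT there is a unique solution mod 52·5·59 = 15340.
Solve by successive substitution. Start with x ≡ 49 (mod 52).
  Combine with x ≡ 4 (mod 5): write x = 49 + 52·t and require 49 + 52·t ≡ 4 (mod 5), i.e. 52·t ≡ 4 − 49 ≡ 0 (mod 5). Since 52^(−1) ≡ 3 (mod 5) (52 ≡ 2 (mod 5)), t ≡ 3·0 ≡ 0 (mod 5). So x ≡ 49 + 52·0 = 49 (mod 260).
  Combine with x ≡ 42 (mod 59): write x = 49 + 260·t and require 49 + 260·t ≡ 42 (mod 59), i.e. 260·t ≡ 42 − 49 ≡ 52 (mod 59). Since 260^(−1) ≡ 32 (mod 59) (260 ≡ 24 (mod 59)), t ≡ 32·52 ≡ 12 (mod 59). So x ≡ 49 + 260·12 = 3169 (mod 15340).
Unique solution in [0, 15340): x = 3169.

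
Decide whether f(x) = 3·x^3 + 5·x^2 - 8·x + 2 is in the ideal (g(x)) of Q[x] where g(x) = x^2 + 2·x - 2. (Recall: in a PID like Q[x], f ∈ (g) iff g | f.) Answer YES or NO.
YES

In Q[x] the ideal (g) consists of all multiples of g, so f ∈ (g) iff g | f, i.e. iff the remainder of f on division by g is 0. Divide f by g (g is monic, so eliminate the leading term of the running remainder at each step):
  leading term 3·x^3: subtract (3·x)·g(x) = 3·x^3 + 6·x^2 - 6·x, leaving -x^2 - 2·x + 2
  leading term -x^2: subtract (-1)·g(x) = -x^2 - 2·x + 2, leaving 0
The remainder is 0, so f(x) = g(x) · h(x) with h(x) = 3·x - 1. Hence g | f, i.e. f ∈ (g).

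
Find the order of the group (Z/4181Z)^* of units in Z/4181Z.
|(Z/4181Z)^*| = 4032

(Z/4181Z)^* consists of the classes a with gcd(a, 4181) = 1, so its order is φ(4181). φ is multiplicative, with φ(p^e) = p^e − p^(e−1). Factorise 4181 = 37 · 113. Then
  φ(4181) = (37 − 1) · (113 − 1) = 36 · 112 = 4032.
Thus |(Z/4181Z)^*| = 4032.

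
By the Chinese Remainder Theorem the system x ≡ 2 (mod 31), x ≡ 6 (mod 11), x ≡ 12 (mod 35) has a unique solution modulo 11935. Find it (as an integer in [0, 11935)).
The moduli 31, 11, 35 are pairwise coprime, so by the CRT there is a unique solution mod 31·11·35 = 11935.
Solve by successive substitution. Start with x ≡ 2 (mod 31).
  Combine with x ≡ 6 (mod 11): write x = 2 + 31·t and require 2 + 31·t ≡ 6 (mod 11), i.e. 31·t ≡ 6 − 2 ≡ 4 (mod 11). Since 31^(−1) ≡ 5 (mod 11) (31 ≡ 9 (mod 11)), t ≡ 5·4 ≡ 9 (mod 11). So x ≡ 2 + 31·9 = 281 (mod 341).
  Combine with x ≡ 12 (mod 35): write x = 281 + 341·t and require 281 + 341·t ≡ 12 (mod 35), i.e. 341·t ≡ 12 − 281 ≡ 11 (mod 35). Since 341^(−1) ≡ 31 (mod 35) (341 ≡ 26 (mod 35)), t ≡ 31·11 ≡ 26 (mod 35). So x ≡ 281 + 341·26 = 9147 (mod 11935).
Unique solution in [0, 11935): x = 9147.

Final answer: x ≡ 9147 (mod 11935); the representative in [0, 11935) is 9147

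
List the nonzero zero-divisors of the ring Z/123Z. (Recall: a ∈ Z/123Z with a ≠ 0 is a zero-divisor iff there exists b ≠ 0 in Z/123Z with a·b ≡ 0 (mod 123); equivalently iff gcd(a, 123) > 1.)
An element a ∈ Z/123Z (with a ≠ 0) is a zero-divisor iff gcd(a, 123) > 1 (because a is a unit precisely when gcd(a, n) = 1, and in Z/nZ every nonzero, non-unit element is a zero-divisor). Scan a = 1, ..., 122 and keep those with gcd(a, 123) > 1:
  gcd(3, 123) = 3, gcd(6, 123) = 3, gcd(9, 123) = 3, gcd(12, 123) = 3, gcd(15, 123) = 3, gcd(18, 123) = 3, gcd(21, 123) = 3, gcd(24, 123) = 3, gcd(27, 123) = 3, gcd(30, 123) = 3, gcd(33, 123) = 3, gcd(36, 123) = 3, gcd(39, 123) = 3, gcd(41, 123) = 41, gcd(42, 123) = 3, gcd(45, 123) = 3, gcd(48, 123) = 3, gcd(51, 123) = 3, gcd(54, 123) = 3, gcd(57, 123) = 3, gcd(60, 123) = 3, gcd(63, 123) = 3, gcd(66, 123) = 3, gcd(69, 123) = 3, gcd(72, 123) = 3, gcd(75, 123) = 3, gcd(78, 123) = 3, gcd(81, 123) = 3, gcd(82, 123) = 41, gcd(84, 123) = 3, gcd(87, 123) = 3, gcd(90, 123) = 3, gcd(93, 123) = 3, gcd(96, 123) = 3, gcd(99, 123) = 3, gcd(102, 123) = 3, gcd(105, 123) = 3, gcd(108, 123) = 3, gcd(111, 123) = 3, gcd(114, 123) = 3, gcd(117, 123) = 3, gcd(120, 123) = 3.
All other a ∈ {1, ..., 122} have gcd(a, 123) = 1 and are units. So the nonzero zero-divisors are exactly the 42 values of a appearing in this scan.

Final answer: nonzero zero-divisors of Z/123Z = {3, 6, 9, 12, 15, 18, 21, 24, 27, 30, 33, 36, 39, 41, 42, 45, 48, 51, 54, 57, 60, 63, 66, 69, 72, 75, 78, 81, 82, 84, 87, 90, 93, 96, 99, 102, 105, 108, 111, 114, 117, 120}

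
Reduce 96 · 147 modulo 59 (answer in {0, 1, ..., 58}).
Reduce the factors first: 96 ≡ 37, 147 ≡ 29 (mod 59), so 96 · 147 ≡ 37 · 29 (mod 59). 37 · 29 = 1073. Dividing by 59: 1073 = 18·59 + 11. So (96 · 147) mod 59 = 11.

Final answer: 11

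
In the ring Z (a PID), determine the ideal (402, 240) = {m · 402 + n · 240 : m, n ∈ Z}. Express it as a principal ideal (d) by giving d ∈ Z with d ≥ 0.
In the PID Z, (a, b) is generated by gcd(a, b). Compute gcd(402, 240) with the extended Euclidean algorithm, tracking rows (r, s, t) with s·402 + t·240 = r:
  row A: (402, 1, 0)   [1·402 + 0·240 = 402]
  row B: (240, 0, 1)   [0·402 + 1·240 = 240]
  402 = 1·240 + 162   → row C = row A − 1·row B = (162, 1, −1)   [check: 1·402 − 1·240 = 162]
  240 = 1·162 + 78   → row D = row B − 1·row C = (78, −1, 2)   [check: −1·402 + 2·240 = 78]
  162 = 2·78 + 6   → row E = row C − 2·row D = (6, 3, −5)   [check: 3·402 − 5·240 = 6]
  78 = 13·6 + 0   → remainder 0, stop. gcd = 6 (last nonzero row E).
So gcd(402, 240) = 6, with Bézout identity 3·402 − 5·240 = 6. Containment (⊇): the Bézout identity exhibits 6 as an element of (402, 240), giving (6) ⊆ (402, 240). Containment (⊆): since 6 | 402 and 6 | 240 (402 = 6·67, 240 = 6·40), every Z-linear combination of 402 and 240 is divisible by 6, so (402, 240) ⊆ (6). Therefore (402, 240) = (6), d = 6.

Final answer: (402, 240) = (6); d = 6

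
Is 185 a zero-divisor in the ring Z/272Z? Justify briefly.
gcd(185, 272) = 1, so 185 is a unit in Z/272Z (it has a multiplicative inverse). A unit cannot be a zero-divisor: if 185·b ≡ 0 then multiplying both sides by 185^(−1) gives b ≡ 0. So 185 is not a zero-divisor.

Final answer: NO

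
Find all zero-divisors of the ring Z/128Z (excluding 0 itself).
An element a ∈ Z/128Z (with a ≠ 0) is a zero-divisor iff gcd(a, 128) > 1 (because a is a unit precisely when gcd(a, n) = 1, and in Z/nZ every nonzero, non-unit element is a zero-divisor). Scan a = 1, ..., 127 and keep those with gcd(a, 128) > 1:
  gcd(2, 128) = 2, gcd(4, 128) = 4, gcd(6, 128) = 2, gcd(8, 128) = 8, gcd(10, 128) = 2, gcd(12, 128) = 4, gcd(14, 128) = 2, gcd(16, 128) = 16, gcd(18, 128) = 2, gcd(20, 128) = 4, gcd(22, 128) = 2, gcd(24, 128) = 8, gcd(26, 128) = 2, gcd(28, 128) = 4, gcd(30, 128) = 2, gcd(32, 128) = 32, gcd(34, 128) = 2, gcd(36, 128) = 4, gcd(38, 128) = 2, gcd(40, 128) = 8, gcd(42, 128) = 2, gcd(44, 128) = 4, gcd(46, 128) = 2, gcd(48, 128) = 16, gcd(50, 128) = 2, gcd(52, 128) = 4, gcd(54, 128) = 2, gcd(56, 128) = 8, gcd(58, 128) = 2, gcd(60, 128) = 4, gcd(62, 128) = 2, gcd(64, 128) = 64, gcd(66, 128) = 2, gcd(68, 128) = 4, gcd(70, 128) = 2, gcd(72, 128) = 8, gcd(74, 128) = 2, gcd(76, 128) = 4, gcd(78, 128) = 2, gcd(80, 128) = 16, gcd(82, 128) = 2, gcd(84, 128) = 4, gcd(86, 128) = 2, gcd(88, 128) = 8, gcd(90, 128) = 2, gcd(92, 128) = 4, gcd(94, 128) = 2, gcd(96, 128) = 32, gcd(98, 128) = 2, gcd(100, 128) = 4, gcd(102, 128) = 2, gcd(104, 128) = 8, gcd(106, 128) = 2, gcd(108, 128) = 4, gcd(110, 128) = 2, gcd(112, 128) = 16, gcd(114, 128) = 2, gcd(116, 128) = 4, gcd(118, 128) = 2, gcd(120, 128) = 8, gcd(122, 128) = 2, gcd(124, 128) = 4, gcd(126, 128) = 2.
All other a ∈ {1, ..., 127} have gcd(a, 128) = 1 and are units. So the nonzero zero-divisors are exactly the 63 values of a appearing in this scan.

Final answer: nonzero zero-divisors of Z/128Z = {2, 4, 6, 8, 10, 12, 14, 16, 18, 20, 22, 24, 26, 28, 30, 32, 34, 36, 38, 40, 42, 44, 46, 48, 50, 52, 54, 56, 58, 60, 62, 64, 66, 68, 70, 72, 74, 76, 78, 80, 82, 84, 86, 88, 90, 92, 94, 96, 98, 100, 102, 104, 106, 108, 110, 112, 114, 116, 118, 120, 122, 124, 126}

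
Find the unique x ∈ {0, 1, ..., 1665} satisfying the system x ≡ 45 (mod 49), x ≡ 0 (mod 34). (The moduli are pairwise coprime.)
The moduli 49, 34 are pairwise coprime, so by the CRT there is a unique solution mod 49·34 = 1666.
Solve by successive substitution. Start with x ≡ 45 (mod 49).
  Combine with x ≡ 0 (mod 34): write x = 45 + 49·t and require 45 + 49·t ≡ 0 (mod 34), i.e. 49·t ≡ 0 − 45 ≡ 23 (mod 34). Since 49^(−1) ≡ 25 (mod 34) (49 ≡ 15 (mod 34)), t ≡ 25·23 ≡ 31 (mod 34). So x ≡ 45 + 49·31 = 1564 (mod 1666).
Unique solution in [0, 1666): x = 1564.

Final answer: x ≡ 1564 (mod 1666); the representative in [0, 1666) is 1564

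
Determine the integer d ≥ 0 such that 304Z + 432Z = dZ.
(304, 432) = (16); d = 16

In the PID Z, (a, b) is generated by gcd(a, b). Compute gcd(432, 304) with the extended Euclidean algorithm, tracking rows (r, s, t) with s·432 + t·304 = r:
  row A: (432, 1, 0)   [1·432 + 0·304 = 432]
  row B: (304, 0, 1)   [0·432 + 1·304 = 304]
  432 = 1·304 + 128   → row C = row A − 1·row B = (128, 1, −1)   [check: 1·432 − 1·304 = 128]
  304 = 2·128 + 48   → row D = row B − 2·row C = (48, −2, 3)   [check: −2·432 + 3·304 = 48]
  128 = 2·48 + 32   → row E = row C − 2·row D = (32, 5, −7)   [check: 5·432 − 7·304 = 32]
  48 = 1·32 + 16   → row F = row D − 1·row E = (16, −7, 10)   [check: −7·432 + 10·304 = 16]
  32 = 2·16 + 0   → remainder 0, stop. gcd = 16 (last nonzero row F).
So gcd(304, 432) = 16, with Bézout identity −7·432 + 10·304 = 16. Containment (⊇): the Bézout identity exhibits 16 as an element of (304, 432), giving (16) ⊆ (304, 432). Containment (⊆): since 16 | 304 and 16 | 432 (304 = 16·19, 432 = 16·27), every Z-linear combination of 304 and 432 is divisible by 16, so (304, 432) ⊆ (16). Therefore (304, 432) = (16), d = 16.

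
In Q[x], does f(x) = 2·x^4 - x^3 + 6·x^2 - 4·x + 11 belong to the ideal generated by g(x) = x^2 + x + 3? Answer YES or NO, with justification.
NO

In Q[x] the ideal (g) consists of all multiples of g, so f ∈ (g) iff g | f, i.e. iff the remainder of f on division by g is 0. Divide f by g (g is monic, so eliminate the leading term of the running remainder at each step):
  leading term 2·x^4: subtract (2·x^2)·g(x) = 2·x^4 + 2·x^3 + 6·x^2, leaving -3·x^3 - 4·x + 11
  leading term -3·x^3: subtract (-3·x)·g(x) = -3·x^3 - 3·x^2 - 9·x, leaving 3·x^2 + 5·x + 11
  leading term 3·x^2: subtract (3)·g(x) = 3·x^2 + 3·x + 9, leaving 2·x + 2
The remainder r(x) = 2·x + 2 ≠ 0 (and deg r < deg g), so g ∤ f, i.e. f ∉ (g).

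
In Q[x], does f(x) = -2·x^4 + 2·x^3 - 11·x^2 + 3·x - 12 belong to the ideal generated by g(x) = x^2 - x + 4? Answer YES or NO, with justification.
In Q[x] the ideal (g) consists of all multiples of g, so f ∈ (g) iff g | f, i.e. iff the remainder of f on division by g is 0. Divide f by g (g is monic, so eliminate the leading term of the running remainder at each step):
  leading term -2·x^4: subtract (-2·x^2)·g(x) = -2·x^4 + 2·x^3 - 8·x^2, leaving -3·x^2 + 3·x - 12
  leading term -3·x^2: subtract (-3)·g(x) = -3·x^2 + 3·x - 12, leaving 0
The remainder is 0, so f(x) = g(x) · h(x) with h(x) = -2·x^2 - 3. Hence g | f, i.e. f ∈ (g).

Final answer: YES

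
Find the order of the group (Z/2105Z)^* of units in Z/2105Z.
|(Z/2105Z)^*| = 1680

(Z/2105Z)^* consists of the classes a with gcd(a, 2105) = 1, so its order is φ(2105). φ is multiplicative, with φ(p^e) = p^e − p^(e−1). Factorise 2105 = 5 · 421. Then
  φ(2105) = (5 − 1) · (421 − 1) = 4 · 420 = 1680.
Thus |(Z/2105Z)^*| = 1680.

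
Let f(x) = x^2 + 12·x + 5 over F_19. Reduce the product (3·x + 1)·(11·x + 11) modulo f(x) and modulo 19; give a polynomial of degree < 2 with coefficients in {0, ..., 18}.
Multiply as integer polynomials: a · b = 33·x^2 + 44·x + 11. Reducing coefficients mod 19: a · b ≡ 14·x^2 + 6·x + 11. Now divide by f(x) = x^2 + 12·x + 5 in F_19[x], eliminating the leading term at each step:
  leading term 14·x^2: subtract (14)·f(x) = 14·x^2 + 16·x + 13, leaving 9·x + 17 (coefficients mod 19)
The degree is now < 2, so this is the remainder. Hence a · b ≡ 9·x + 17 in F_19[x]/(f).

Final answer: a · b ≡ 9·x + 17 (mod f(x))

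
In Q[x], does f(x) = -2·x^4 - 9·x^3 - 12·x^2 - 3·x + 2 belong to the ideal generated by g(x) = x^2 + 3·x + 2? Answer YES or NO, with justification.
YES

In Q[x] the ideal (g) consists of all multiples of g, so f ∈ (g) iff g | f, i.e. iff the remainder of f on division by g is 0. Divide f by g (g is monic, so eliminate the leading term of the running remainder at each step):
  leading term -2·x^4: subtract (-2·x^2)·g(x) = -2·x^4 - 6·x^3 - 4·x^2, leaving -3·x^3 - 8·x^2 - 3·x + 2
  leading term -3·x^3: subtract (-3·x)·g(x) = -3·x^3 - 9·x^2 - 6·x, leaving x^2 + 3·x + 2
  leading term x^2: subtract (1)·g(x) = x^2 + 3·x + 2, leaving 0
The remainder is 0, so f(x) = g(x) · h(x) with h(x) = -2·x^2 - 3·x + 1. Hence g | f, i.e. f ∈ (g).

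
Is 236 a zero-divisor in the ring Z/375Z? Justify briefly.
gcd(236, 375) = 1, so 236 is a unit in Z/375Z (it has a multiplicative inverse). A unit cannot be a zero-divisor: if 236·b ≡ 0 then multiplying both sides by 236^(−1) gives b ≡ 0. So 236 is not a zero-divisor.

Final answer: NO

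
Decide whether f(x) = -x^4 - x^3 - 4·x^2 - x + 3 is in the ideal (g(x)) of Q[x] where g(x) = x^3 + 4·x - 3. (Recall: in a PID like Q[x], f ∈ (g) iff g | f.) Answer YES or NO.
YES

In Q[x] the ideal (g) consists of all multiples of g, so f ∈ (g) iff g | f, i.e. iff the remainder of f on division by g is 0. Divide f by g (g is monic, so eliminate the leading term of the running remainder at each step):
  leading term -x^4: subtract (-x)·g(x) = -x^4 - 4·x^2 + 3·x, leaving -x^3 - 4·x + 3
  leading term -x^3: subtract (-1)·g(x) = -x^3 - 4·x + 3, leaving 0
The remainder is 0, so f(x) = g(x) · h(x) with h(x) = -x - 1. Hence g | f, i.e. f ∈ (g).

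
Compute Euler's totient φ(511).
φ is multiplicative, with φ(p^e) = p^e − p^(e−1). Factorise 511 = 7 · 73. Then
  φ(511) = (7 − 1) · (73 − 1) = 6 · 72 = 432.

Final answer: φ(511) = 432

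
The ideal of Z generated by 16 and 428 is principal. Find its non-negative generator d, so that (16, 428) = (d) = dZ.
(16, 428) = (4); d = 4

In the PID Z, (a, b) is generated by gcd(a, b). Compute gcd(428, 16) with the extended Euclidean algorithm, tracking rows (r, s, t) with s·428 + t·16 = r:
  row A: (428, 1, 0)   [1·428 + 0·16 = 428]
  row B: (16, 0, 1)   [0·428 + 1·16 = 16]
  428 = 26·16 + 12   → row C = row A − 26·row B = (12, 1, −26)   [check: 1·428 − 26·16 = 12]
  16 = 1·12 + 4   → row D = row B − 1·row C = (4, −1, 27)   [check: −1·428 + 27·16 = 4]
  12 = 3·4 + 0   → remainder 0, stop. gcd = 4 (last nonzero row D).
So gcd(16, 428) = 4, with Bézout identity −1·428 + 27·16 = 4. Containment (⊇): the Bézout identity exhibits 4 as an element of (16, 428), giving (4) ⊆ (16, 428). Containment (⊆): since 4 | 16 and 4 | 428 (16 = 4·4, 428 = 4·107), every Z-linear combination of 16 and 428 is divisible by 4, so (16, 428) ⊆ (4). Therefore (16, 428) = (4), d = 4.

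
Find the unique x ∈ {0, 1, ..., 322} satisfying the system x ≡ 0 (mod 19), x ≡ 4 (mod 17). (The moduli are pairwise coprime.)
The moduli 19, 17 are pairwise coprime, so by the CRT there is a unique solution mod 19·17 = 323.
Solve by successive substitution. Start with x ≡ 0 (mod 19).
  Combine with x ≡ 4 (mod 17): write x = 19·t and require 19·t ≡ 4 (mod 17). Since 19^(−1) ≡ 9 (mod 17) (19 ≡ 2 (mod 17)), t ≡ 9·4 ≡ 2 (mod 17). So x ≡ 19·2 = 38 (mod 323).
Unique solution in [0, 323): x = 38.

Final answer: x ≡ 38 (mod 323); the representative in [0, 323) is 38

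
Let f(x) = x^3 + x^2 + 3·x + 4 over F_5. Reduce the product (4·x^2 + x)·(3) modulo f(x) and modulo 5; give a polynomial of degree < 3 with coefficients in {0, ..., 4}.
Multiply as integer polynomials: a · b = 12·x^2 + 3·x. Reducing coefficients mod 5: a · b ≡ 2·x^2 + 3·x. This already has degree < 3, so no reduction by f is needed. Hence a · b ≡ 2·x^2 + 3·x in F_5[x]/(f).

Final answer: a · b ≡ 2·x^2 + 3·x (mod f(x))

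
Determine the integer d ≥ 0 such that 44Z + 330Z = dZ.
(44, 330) = (22); d = 22

In the PID Z, (a, b) is generated by gcd(a, b). Compute gcd(330, 44) with the extended Euclidean algorithm, tracking rows (r, s, t) with s·330 + t·44 = r:
  row A: (330, 1, 0)   [1·330 + 0·44 = 330]
  row B: (44, 0, 1)   [0·330 + 1·44 = 44]
  330 = 7·44 + 22   → row C = row A − 7·row B = (22, 1, −7)   [check: 1·330 − 7·44 = 22]
  44 = 2·22 + 0   → remainder 0, stop. gcd = 22 (last nonzero row C).
So gcd(44, 330) = 22, with Bézout identity 1·330 − 7·44 = 22. Containment (⊇): the Bézout identity exhibits 22 as an element of (44, 330), giving (22) ⊆ (44, 330). Containment (⊆): since 22 | 44 and 22 | 330 (44 = 22·2, 330 = 22·15), every Z-linear combination of 44 and 330 is divisible by 22, so (44, 330) ⊆ (22). Therefore (44, 330) = (22), d = 22.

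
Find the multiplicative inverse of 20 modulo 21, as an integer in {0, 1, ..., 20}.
20^(−1) ≡ 20 (mod 21)

Apply the extended Euclidean algorithm to (21, 20), tracking rows (r, s, t) with s·21 + t·20 = r. Each division r_prev = q·r_cur + r_new produces the new row as (previous row) − q·(current row):
  row A: (21, 1, 0)   [1·21 + 0·20 = 21]
  row B: (20, 0, 1)   [0·21 + 1·20 = 20]
  21 = 1·20 + 1   → row C = row A − 1·row B = (1, 1, −1)   [check: 1·21 − 1·20 = 1]
  20 = 20·1 + 0   → remainder 0, stop. gcd = 1 (last nonzero row C).
The gcd is 1, so 20 is invertible mod 21. The last nonzero row gives 1·21 − 1·20 = 1, so t = −1. So 20^(−1) ≡ −1 ≡ 20 (mod 21). Verify: 20 · 20 = 400 ≡ 1 (mod 21). ✓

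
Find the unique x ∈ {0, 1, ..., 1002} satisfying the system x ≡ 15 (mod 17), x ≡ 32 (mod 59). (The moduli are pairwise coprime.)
The moduli 17, 59 are pairwise coprime, so by the CRT there is a unique solution mod 17·59 = 1003.
Solve by successive substitution. Start with x ≡ 15 (mod 17).
  Combine with x ≡ 32 (mod 59): write x = 15 + 17·t and require 15 + 17·t ≡ 32 (mod 59), i.e. 17·t ≡ 32 − 15 ≡ 17 (mod 59). Since 17^(−1) ≡ 7 (mod 59), t ≡ 7·17 ≡ 1 (mod 59). So x ≡ 15 + 17·1 = 32 (mod 1003).
Unique solution in [0, 1003): x = 32.

Final answer: x ≡ 32 (mod 1003); the representative in [0, 1003) is 32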